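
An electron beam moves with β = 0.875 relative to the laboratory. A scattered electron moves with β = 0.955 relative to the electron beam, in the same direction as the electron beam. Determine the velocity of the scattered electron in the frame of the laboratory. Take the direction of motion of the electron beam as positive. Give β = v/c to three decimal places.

β = 0.997

With v = 0.875 and u' = 0.955 (in units of c),
u = (u' + v)/(1 + u'v/c²):
u = (0.955 + 0.875) / (1 + 0.955·0.875) = 1.8300/1.8356 = 0.9969
(Galilean addition would give +1.830c, exceeding c.)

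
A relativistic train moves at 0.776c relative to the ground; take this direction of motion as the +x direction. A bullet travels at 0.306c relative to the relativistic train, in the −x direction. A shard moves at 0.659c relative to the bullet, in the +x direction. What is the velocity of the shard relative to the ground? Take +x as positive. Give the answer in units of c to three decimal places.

Apply u = (u' + v)/(1 + u'v/c²) successively, working outward toward the ground.
Start: velocity of the relativistic train relative to the ground = 0.7760c.
Compose with the bullet (u' = -0.306 in the relativistic train frame): u_1 = (-0.306 + 0.776) / (1 + (-0.306)·0.776) = 0.4700/0.7625 = 0.6164.
Compose with the shard (u' = 0.659 in the bullet frame): u_2 = (0.659 + 0.616) / (1 + 0.659·0.616) = 1.2754/1.4062 = 0.9070.

+0.907c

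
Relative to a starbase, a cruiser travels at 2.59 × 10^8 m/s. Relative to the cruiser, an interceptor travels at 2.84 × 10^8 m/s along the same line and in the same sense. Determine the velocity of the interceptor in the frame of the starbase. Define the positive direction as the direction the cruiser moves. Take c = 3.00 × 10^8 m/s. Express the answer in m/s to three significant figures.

2.99 × 10^8 m/s

In units of c (dividing by 3.00 × 10^8 m/s): v = 0.863, u' = 0.947.
u = (u' + v)/(1 + u'v/c²):
u = (0.947 + 0.863) / (1 + 0.947·0.863) = 1.8100/1.8173 = 0.9960
(Galilean addition would give +1.810c, exceeding c.)
Converting back: u = 0.9960 × 3.00 × 10^8 m/s.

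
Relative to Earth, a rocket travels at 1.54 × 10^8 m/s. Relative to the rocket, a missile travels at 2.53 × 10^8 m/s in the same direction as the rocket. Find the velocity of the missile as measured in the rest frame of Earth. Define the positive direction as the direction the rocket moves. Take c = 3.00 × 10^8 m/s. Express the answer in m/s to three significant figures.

2.84 × 10^8 m/s

In units of c (dividing by 3.00 × 10^8 m/s): v = 0.513, u' = 0.843.
u = (u' + v)/(1 + u'v/c²):
u = (0.843 + 0.513) / (1 + 0.843·0.513) = 1.3567/1.4329 = 0.9468
Converting back: u = 0.9468 × 3.00 × 10^8 m/s.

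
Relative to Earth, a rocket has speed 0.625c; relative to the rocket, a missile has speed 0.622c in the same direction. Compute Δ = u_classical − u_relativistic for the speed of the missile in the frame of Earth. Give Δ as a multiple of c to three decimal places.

Galilean: u_cl = 0.622 + 0.625 = 1.2470.
Relativistic: u_rel = (0.622 + 0.625) / (1 + 0.622·0.625) = 1.2470/1.3887 = 0.8979.
Δ = 1.2470 − 0.8979 = 0.3491.
(The classical prediction exceeds c; the relativistic result does not.)

Δ = 0.349c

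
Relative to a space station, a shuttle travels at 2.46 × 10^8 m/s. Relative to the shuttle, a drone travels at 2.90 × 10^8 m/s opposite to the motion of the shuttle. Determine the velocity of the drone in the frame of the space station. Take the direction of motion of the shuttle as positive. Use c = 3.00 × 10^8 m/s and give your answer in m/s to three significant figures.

In units of c (dividing by 3.00 × 10^8 m/s): v = 0.820, u' = -0.967.
u = (u' + v)/(1 + u'v/c²):
u = (-0.967 + 0.820) / (1 + (-0.967)·0.820) = -0.1467/0.2073 = -0.7074
(Galilean addition would give -0.147c.)
Converting back: u = -0.7074 × 3.00 × 10^8 m/s.

-2.12 × 10^8 m/s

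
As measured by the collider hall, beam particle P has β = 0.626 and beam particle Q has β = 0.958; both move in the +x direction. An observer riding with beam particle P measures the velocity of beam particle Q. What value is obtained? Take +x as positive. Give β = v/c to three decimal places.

β = +0.829

β_A = 0.626, β_B = 0.958.
Transform to A's frame with the inverse velocity-addition law: u' = (u − v)/(1 − uv/c²), taking u = β_B and v = β_A.
u' = (0.958 − 0.626) / (1 − (0.626)(0.958)) = 0.3320/0.4003 = 0.8294.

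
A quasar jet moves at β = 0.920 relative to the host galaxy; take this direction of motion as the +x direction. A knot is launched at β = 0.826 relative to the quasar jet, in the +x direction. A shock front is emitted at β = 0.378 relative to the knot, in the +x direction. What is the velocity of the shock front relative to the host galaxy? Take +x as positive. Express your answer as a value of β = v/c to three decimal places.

Apply u = (u' + v)/(1 + u'v/c²) successively, working outward toward the host galaxy.
Start: velocity of the quasar jet relative to the host galaxy = 0.9200c.
Compose with the knot (u' = 0.826 in the quasar jet frame): u_1 = (0.826 + 0.920) / (1 + 0.826·0.920) = 1.7460/1.7599 = 0.9921.
Compose with the shock front (u' = 0.378 in the knot frame): u_2 = (0.378 + 0.992) / (1 + 0.378·0.992) = 1.3701/1.3750 = 0.9964.

β = 0.996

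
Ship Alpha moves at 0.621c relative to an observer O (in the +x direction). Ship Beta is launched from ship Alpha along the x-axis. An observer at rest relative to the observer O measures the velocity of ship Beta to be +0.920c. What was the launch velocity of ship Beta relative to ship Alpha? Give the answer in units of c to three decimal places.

Invert the composition law: u' = (u − v)/(1 − uv/c²).
u' = (0.920 − 0.621) / (1 − (0.920)(0.621)) = 0.2990/0.4287 = 0.6975.

+0.697c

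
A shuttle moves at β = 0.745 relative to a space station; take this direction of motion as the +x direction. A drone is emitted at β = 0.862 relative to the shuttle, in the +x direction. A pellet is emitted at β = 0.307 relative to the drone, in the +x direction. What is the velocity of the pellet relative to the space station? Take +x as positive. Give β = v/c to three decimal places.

β = 0.989

Apply u = (u' + v)/(1 + u'v/c²) successively, working outward toward the space station.
Start: velocity of the shuttle relative to the space station = 0.7450c.
Compose with the drone (u' = 0.862 in the shuttle frame): u_1 = (0.862 + 0.745) / (1 + 0.862·0.745) = 1.6070/1.6422 = 0.9786.
Compose with the pellet (u' = 0.307 in the drone frame): u_2 = (0.307 + 0.979) / (1 + 0.307·0.979) = 1.2856/1.3004 = 0.9886.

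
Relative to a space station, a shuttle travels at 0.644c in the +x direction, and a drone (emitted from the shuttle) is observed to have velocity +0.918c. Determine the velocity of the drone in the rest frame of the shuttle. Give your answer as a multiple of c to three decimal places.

+0.670c

Invert the composition law: u' = (u − v)/(1 − uv/c²).
u' = (0.918 − 0.644) / (1 − (0.918)(0.644)) = 0.2740/0.4088 = 0.6702.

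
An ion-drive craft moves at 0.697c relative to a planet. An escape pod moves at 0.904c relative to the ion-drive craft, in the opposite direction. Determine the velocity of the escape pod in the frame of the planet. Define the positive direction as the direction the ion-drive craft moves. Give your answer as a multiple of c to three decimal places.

-0.560c

With v = 0.697 and u' = -0.904 (in units of c),
u = (u' + v)/(1 + u'v/c²):
u = (-0.904 + 0.697) / (1 + (-0.904)·0.697) = -0.2070/0.3699 = -0.5596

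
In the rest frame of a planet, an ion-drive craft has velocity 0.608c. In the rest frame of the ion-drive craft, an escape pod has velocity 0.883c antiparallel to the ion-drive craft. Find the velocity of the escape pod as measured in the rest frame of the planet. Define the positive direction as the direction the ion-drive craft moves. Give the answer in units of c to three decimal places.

With v = 0.608 and u' = -0.883 (in units of c),
u = (u' + v)/(1 + u'v/c²):
u = (-0.883 + 0.608) / (1 + (-0.883)·0.608) = -0.2750/0.4631 = -0.5938
(Galilean addition would give -0.275c.)

-0.594c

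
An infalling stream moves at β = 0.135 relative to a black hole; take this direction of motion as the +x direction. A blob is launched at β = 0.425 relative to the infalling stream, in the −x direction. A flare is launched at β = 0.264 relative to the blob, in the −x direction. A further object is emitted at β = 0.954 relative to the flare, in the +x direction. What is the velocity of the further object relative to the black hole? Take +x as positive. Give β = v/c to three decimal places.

Apply u = (u' + v)/(1 + u'v/c²) successively, working outward toward the black hole.
Start: velocity of the infalling stream relative to the black hole = 0.1350c.
Compose with the blob (u' = -0.425 in the infalling stream frame): u_1 = (-0.425 + 0.135) / (1 + (-0.425)·0.135) = -0.2900/0.9426 = -0.3077.
Compose with the flare (u' = -0.264 in the blob frame): u_2 = (-0.264 + (-0.308)) / (1 + (-0.264)·(-0.308)) = -0.5717/1.0812 = -0.5287.
Compose with the further object (u' = 0.954 in the flare frame): u_3 = (0.954 + (-0.529)) / (1 + 0.954·(-0.529)) = 0.4253/0.4956 = 0.8581.

β = +0.858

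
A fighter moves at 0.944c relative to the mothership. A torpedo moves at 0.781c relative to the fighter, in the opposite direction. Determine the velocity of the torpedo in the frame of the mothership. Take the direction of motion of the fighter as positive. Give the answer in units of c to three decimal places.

+0.620c

With v = 0.944 and u' = -0.781 (in units of c),
u = (u' + v)/(1 + u'v/c²):
u = (-0.781 + 0.944) / (1 + (-0.781)·0.944) = 0.1630/0.2627 = 0.6204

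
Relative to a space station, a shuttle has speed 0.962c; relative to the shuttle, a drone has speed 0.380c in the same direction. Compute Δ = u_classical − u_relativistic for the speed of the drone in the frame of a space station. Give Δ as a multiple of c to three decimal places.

Δ = 0.359c

Galilean: u_cl = 0.380 + 0.962 = 1.3420.
Relativistic: u_rel = (0.380 + 0.962) / (1 + 0.380·0.962) = 1.3420/1.3656 = 0.9827.
Δ = 1.3420 − 0.9827 = 0.3593.
(The classical prediction exceeds c; the relativistic result does not.)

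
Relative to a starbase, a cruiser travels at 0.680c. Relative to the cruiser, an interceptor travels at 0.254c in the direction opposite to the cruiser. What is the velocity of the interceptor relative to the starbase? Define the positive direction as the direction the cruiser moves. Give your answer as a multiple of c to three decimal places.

With v = 0.680 and u' = -0.254 (in units of c),
u = (u' + v)/(1 + u'v/c²):
u = (-0.254 + 0.680) / (1 + (-0.254)·0.680) = 0.4260/0.8273 = 0.5149

+0.515c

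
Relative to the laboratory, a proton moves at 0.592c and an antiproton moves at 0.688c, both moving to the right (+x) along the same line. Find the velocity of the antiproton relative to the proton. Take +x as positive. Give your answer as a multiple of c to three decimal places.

β_A = 0.592, β_B = 0.688.
Transform to A's frame with the inverse velocity-addition law: u' = (u − v)/(1 − uv/c²), taking u = β_B and v = β_A.
u' = (0.688 − 0.592) / (1 − (0.592)(0.688)) = 0.0960/0.5927 = 0.1620.

+0.162c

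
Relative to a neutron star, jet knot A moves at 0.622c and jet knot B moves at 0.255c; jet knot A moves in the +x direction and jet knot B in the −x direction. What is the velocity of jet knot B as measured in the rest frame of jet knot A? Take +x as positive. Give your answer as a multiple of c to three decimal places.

-0.757c

β_A = 0.622, β_B = -0.255.
Transform to A's frame with the inverse velocity-addition law: u' = (u − v)/(1 − uv/c²), taking u = β_B and v = β_A.
u' = (-0.255 − 0.622) / (1 − (0.622)(-0.255)) = -0.8770/1.1586 = -0.7569.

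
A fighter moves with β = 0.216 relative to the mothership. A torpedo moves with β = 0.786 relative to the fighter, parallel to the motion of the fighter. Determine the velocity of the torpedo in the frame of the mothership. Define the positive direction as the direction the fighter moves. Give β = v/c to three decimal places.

With v = 0.216 and u' = 0.786 (in units of c),
u = (u' + v)/(1 + u'v/c²):
u = (0.786 + 0.216) / (1 + 0.786·0.216) = 1.0020/1.1698 = 0.8566

β = 0.857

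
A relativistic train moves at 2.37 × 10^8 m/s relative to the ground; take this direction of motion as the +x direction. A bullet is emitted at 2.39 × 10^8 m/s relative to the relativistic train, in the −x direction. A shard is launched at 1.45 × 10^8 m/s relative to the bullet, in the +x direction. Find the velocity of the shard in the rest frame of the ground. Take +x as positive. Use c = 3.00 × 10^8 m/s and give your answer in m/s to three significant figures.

+1.41 × 10^8 m/s

Apply u = (u' + v)/(1 + u'v/c²) successively, working outward toward the ground.
(Dividing each given speed by c = 3.00 × 10^8 m/s to work in units of c.)
Start: velocity of the relativistic train relative to the ground = 0.7900c.
Compose with the bullet (u' = -0.797 in the relativistic train frame): u_1 = (-0.797 + 0.790) / (1 + (-0.797)·0.790) = -0.0067/0.3706 = -0.0180.
Compose with the shard (u' = 0.483 in the bullet frame): u_2 = (0.483 + (-0.018)) / (1 + 0.483·(-0.018)) = 0.4653/0.9913 = 0.4694.
So u = 0.4694 × 3.00 × 10^8 m/s.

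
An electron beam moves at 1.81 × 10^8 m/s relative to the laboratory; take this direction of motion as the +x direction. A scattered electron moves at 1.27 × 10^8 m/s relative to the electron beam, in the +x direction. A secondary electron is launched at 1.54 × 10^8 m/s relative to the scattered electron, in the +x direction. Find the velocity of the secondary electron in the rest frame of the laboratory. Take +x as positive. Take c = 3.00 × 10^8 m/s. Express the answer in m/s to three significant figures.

Apply u = (u' + v)/(1 + u'v/c²) successively, working outward toward the laboratory.
(Dividing each given speed by c = 3.00 × 10^8 m/s to work in units of c.)
Start: velocity of the electron beam relative to the laboratory = 0.6033c.
Compose with the scattered electron (u' = 0.423 in the electron beam frame): u_1 = (0.423 + 0.603) / (1 + 0.423·0.603) = 1.0267/1.2554 = 0.8178.
Compose with the secondary electron (u' = 0.513 in the scattered electron frame): u_2 = (0.513 + 0.818) / (1 + 0.513·0.818) = 1.3311/1.4198 = 0.9375.
So u = 0.9375 × 3.00 × 10^8 m/s.

2.81 × 10^8 m/s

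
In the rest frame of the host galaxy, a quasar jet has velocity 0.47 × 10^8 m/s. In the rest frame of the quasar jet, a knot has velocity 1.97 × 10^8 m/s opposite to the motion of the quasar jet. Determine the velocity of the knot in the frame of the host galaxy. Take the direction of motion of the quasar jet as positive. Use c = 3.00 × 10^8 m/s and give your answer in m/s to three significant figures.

In units of c (dividing by 3.00 × 10^8 m/s): v = 0.157, u' = -0.657.
u = (u' + v)/(1 + u'v/c²):
u = (-0.657 + 0.157) / (1 + (-0.657)·0.157) = -0.5000/0.8971 = -0.5573
(Galilean addition would give -0.500c.)
Converting back: u = -0.5573 × 3.00 × 10^8 m/s.

-1.67 × 10^8 m/s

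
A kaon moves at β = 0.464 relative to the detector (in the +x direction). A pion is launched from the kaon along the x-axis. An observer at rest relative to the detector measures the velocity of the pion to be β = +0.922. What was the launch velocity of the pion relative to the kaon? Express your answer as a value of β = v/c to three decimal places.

β = +0.800

Invert the composition law: u' = (u − v)/(1 − uv/c²).
u' = (0.922 − 0.464) / (1 − (0.922)(0.464)) = 0.4580/0.5722 = 0.8004.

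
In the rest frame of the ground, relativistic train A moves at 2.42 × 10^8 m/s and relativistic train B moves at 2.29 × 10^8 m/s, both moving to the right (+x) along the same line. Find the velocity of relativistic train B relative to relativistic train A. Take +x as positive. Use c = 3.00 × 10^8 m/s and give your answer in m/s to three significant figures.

β_A = 0.807, β_B = 0.763 (dividing each by c = 3.00 × 10^8 m/s).
Transform to A's frame with the inverse velocity-addition law: u' = (u − v)/(1 − uv/c²), taking u = β_B and v = β_A.
u' = (0.763 − 0.807) / (1 − (0.807)(0.763)) = -0.0433/0.3842 = -0.1128.
u' = -0.1128 × 3.00 × 10^8 m/s.

-3.38 × 10^7 m/s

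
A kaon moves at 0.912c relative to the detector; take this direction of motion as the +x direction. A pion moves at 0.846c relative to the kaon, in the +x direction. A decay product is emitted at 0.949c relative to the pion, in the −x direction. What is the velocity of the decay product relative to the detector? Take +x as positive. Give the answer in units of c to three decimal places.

Apply u = (u' + v)/(1 + u'v/c²) successively, working outward toward the detector.
Start: velocity of the kaon relative to the detector = 0.9120c.
Compose with the pion (u' = 0.846 in the kaon frame): u_1 = (0.846 + 0.912) / (1 + 0.846·0.912) = 1.7580/1.7716 = 0.9924.
Compose with the decay product (u' = -0.949 in the pion frame): u_2 = (-0.949 + 0.992) / (1 + (-0.949)·0.992) = 0.0434/0.0583 = 0.7441.

+0.744c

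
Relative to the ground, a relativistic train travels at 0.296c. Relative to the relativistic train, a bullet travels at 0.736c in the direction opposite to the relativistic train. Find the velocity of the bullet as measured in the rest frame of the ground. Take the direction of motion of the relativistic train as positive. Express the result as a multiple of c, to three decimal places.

-0.563c

With v = 0.296 and u' = -0.736 (in units of c),
u = (u' + v)/(1 + u'v/c²):
u = (-0.736 + 0.296) / (1 + (-0.736)·0.296) = -0.4400/0.7821 = -0.5626
(Galilean addition would give -0.440c.)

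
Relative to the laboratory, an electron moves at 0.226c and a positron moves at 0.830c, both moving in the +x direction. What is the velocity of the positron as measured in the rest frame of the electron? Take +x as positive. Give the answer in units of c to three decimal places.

β_A = 0.226, β_B = 0.830.
Transform to A's frame with the inverse velocity-addition law: u' = (u − v)/(1 − uv/c²), taking u = β_B and v = β_A.
u' = (0.830 − 0.226) / (1 − (0.226)(0.830)) = 0.6040/0.8124 = 0.7435.

+0.743c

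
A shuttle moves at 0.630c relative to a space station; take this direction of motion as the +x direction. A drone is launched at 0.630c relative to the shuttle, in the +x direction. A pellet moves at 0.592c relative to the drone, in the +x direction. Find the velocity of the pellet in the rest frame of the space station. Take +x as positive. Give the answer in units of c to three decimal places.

0.974c

Apply u = (u' + v)/(1 + u'v/c²) successively, working outward toward the space station.
Start: velocity of the shuttle relative to the space station = 0.6300c.
Compose with the drone (u' = 0.630 in the shuttle frame): u_1 = (0.630 + 0.630) / (1 + 0.630·0.630) = 1.2600/1.3969 = 0.9020.
Compose with the pellet (u' = 0.592 in the drone frame): u_2 = (0.592 + 0.902) / (1 + 0.592·0.902) = 1.4940/1.5340 = 0.9739.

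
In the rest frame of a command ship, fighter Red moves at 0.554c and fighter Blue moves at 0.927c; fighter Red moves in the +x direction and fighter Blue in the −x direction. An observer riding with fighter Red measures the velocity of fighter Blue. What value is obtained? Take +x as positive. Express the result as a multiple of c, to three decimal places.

β_A = 0.554, β_B = -0.927.
Transform to A's frame with the inverse velocity-addition law: u' = (u − v)/(1 − uv/c²), taking u = β_B and v = β_A.
u' = (-0.927 − 0.554) / (1 − (0.554)(-0.927)) = -1.4810/1.5136 = -0.9785.

-0.978c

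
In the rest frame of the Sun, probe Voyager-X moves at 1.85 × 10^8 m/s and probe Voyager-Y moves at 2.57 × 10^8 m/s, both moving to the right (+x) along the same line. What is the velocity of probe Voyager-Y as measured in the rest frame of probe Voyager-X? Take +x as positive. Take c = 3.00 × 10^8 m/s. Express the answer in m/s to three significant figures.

+1.53 × 10^8 m/s

β_A = 0.617, β_B = 0.857 (dividing each by c = 3.00 × 10^8 m/s).
Transform to A's frame with the inverse velocity-addition law: u' = (u − v)/(1 − uv/c²), taking u = β_B and v = β_A.
u' = (0.857 − 0.617) / (1 − (0.617)(0.857)) = 0.2400/0.4717 = 0.5088.
u' = 0.5088 × 3.00 × 10^8 m/s.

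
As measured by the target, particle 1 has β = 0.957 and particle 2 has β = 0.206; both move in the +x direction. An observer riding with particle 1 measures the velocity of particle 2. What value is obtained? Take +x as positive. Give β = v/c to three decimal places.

β_A = 0.957, β_B = 0.206.
Transform to A's frame with the inverse velocity-addition law: u' = (u − v)/(1 − uv/c²), taking u = β_B and v = β_A.
u' = (0.206 − 0.957) / (1 − (0.957)(0.206)) = -0.7510/0.8029 = -0.9354.

β = -0.935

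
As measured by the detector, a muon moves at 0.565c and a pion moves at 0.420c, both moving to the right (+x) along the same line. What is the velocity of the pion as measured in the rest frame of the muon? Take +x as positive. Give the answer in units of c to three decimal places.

-0.190c

β_A = 0.565, β_B = 0.420.
Transform to A's frame with the inverse velocity-addition law: u' = (u − v)/(1 − uv/c²), taking u = β_B and v = β_A.
u' = (0.420 − 0.565) / (1 − (0.565)(0.420)) = -0.1450/0.7627 = -0.1901.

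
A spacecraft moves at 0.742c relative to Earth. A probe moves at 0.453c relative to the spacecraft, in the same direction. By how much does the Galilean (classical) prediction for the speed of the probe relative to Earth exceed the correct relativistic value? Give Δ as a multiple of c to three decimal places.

Δ = 0.301c

Galilean: u_cl = 0.453 + 0.742 = 1.1950.
Relativistic: u_rel = (0.453 + 0.742) / (1 + 0.453·0.742) = 1.1950/1.3361 = 0.8944.
Δ = 1.1950 − 0.8944 = 0.3006.
(The classical prediction exceeds c; the relativistic result does not.)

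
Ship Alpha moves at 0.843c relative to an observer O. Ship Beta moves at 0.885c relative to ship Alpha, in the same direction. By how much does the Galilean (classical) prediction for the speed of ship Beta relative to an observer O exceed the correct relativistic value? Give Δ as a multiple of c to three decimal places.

Galilean: u_cl = 0.885 + 0.843 = 1.7280.
Relativistic: u_rel = (0.885 + 0.843) / (1 + 0.885·0.843) = 1.7280/1.7461 = 0.9897.
Δ = 1.7280 − 0.9897 = 0.7383.
(The classical prediction exceeds c; the relativistic result does not.)

Δ = 0.738c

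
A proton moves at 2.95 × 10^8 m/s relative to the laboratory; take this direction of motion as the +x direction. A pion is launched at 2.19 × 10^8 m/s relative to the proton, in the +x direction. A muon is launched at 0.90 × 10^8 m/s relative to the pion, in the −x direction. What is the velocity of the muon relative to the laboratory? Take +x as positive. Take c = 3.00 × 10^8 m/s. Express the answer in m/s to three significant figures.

Apply u = (u' + v)/(1 + u'v/c²) successively, working outward toward the laboratory.
(Dividing each given speed by c = 3.00 × 10^8 m/s to work in units of c.)
Start: velocity of the proton relative to the laboratory = 0.9833c.
Compose with the pion (u' = 0.730 in the proton frame): u_1 = (0.730 + 0.983) / (1 + 0.730·0.983) = 1.7133/1.7178 = 0.9974.
Compose with the muon (u' = -0.300 in the pion frame): u_2 = (-0.300 + 0.997) / (1 + (-0.300)·0.997) = 0.6974/0.7008 = 0.9951.
So u = 0.9951 × 3.00 × 10^8 m/s.

+2.99 × 10^8 m/s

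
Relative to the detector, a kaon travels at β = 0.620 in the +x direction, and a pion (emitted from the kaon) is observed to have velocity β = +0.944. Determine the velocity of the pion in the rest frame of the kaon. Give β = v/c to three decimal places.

Invert the composition law: u' = (u − v)/(1 − uv/c²).
u' = (0.944 − 0.620) / (1 − (0.944)(0.620)) = 0.3240/0.4147 = 0.7812.

β = +0.781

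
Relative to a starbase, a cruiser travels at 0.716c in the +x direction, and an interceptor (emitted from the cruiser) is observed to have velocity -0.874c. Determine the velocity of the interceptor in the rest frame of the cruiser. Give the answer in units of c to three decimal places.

-0.978c

Invert the composition law: u' = (u − v)/(1 − uv/c²).
u' = (-0.874 − 0.716) / (1 − (-0.874)(0.716)) = -1.5900/1.6258 = -0.9780.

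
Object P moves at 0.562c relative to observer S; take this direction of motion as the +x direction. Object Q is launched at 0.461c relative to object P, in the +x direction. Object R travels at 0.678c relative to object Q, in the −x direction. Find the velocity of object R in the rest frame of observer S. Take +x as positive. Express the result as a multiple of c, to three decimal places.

+0.299c

Apply u = (u' + v)/(1 + u'v/c²) successively, working outward toward observer S.
Start: velocity of object P relative to observer S = 0.5620c.
Compose with object Q (u' = 0.461 in object P frame): u_1 = (0.461 + 0.562) / (1 + 0.461·0.562) = 1.0230/1.2591 = 0.8125.
Compose with object R (u' = -0.678 in object Q frame): u_2 = (-0.678 + 0.812) / (1 + (-0.678)·0.812) = 0.1345/0.4491 = 0.2995.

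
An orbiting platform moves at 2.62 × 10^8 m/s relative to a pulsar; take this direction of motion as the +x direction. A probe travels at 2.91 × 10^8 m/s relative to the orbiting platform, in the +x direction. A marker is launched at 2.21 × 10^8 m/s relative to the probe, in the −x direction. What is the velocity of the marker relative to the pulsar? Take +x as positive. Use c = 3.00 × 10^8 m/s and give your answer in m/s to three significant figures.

+2.96 × 10^8 m/s

Apply u = (u' + v)/(1 + u'v/c²) successively, working outward toward the pulsar.
(Dividing each given speed by c = 3.00 × 10^8 m/s to work in units of c.)
Start: velocity of the orbiting platform relative to the pulsar = 0.8733c.
Compose with the probe (u' = 0.970 in the orbiting platform frame): u_1 = (0.970 + 0.873) / (1 + 0.970·0.873) = 1.8433/1.8471 = 0.9979.
Compose with the marker (u' = -0.737 in the probe frame): u_2 = (-0.737 + 0.998) / (1 + (-0.737)·0.998) = 0.2613/0.2648 = 0.9865.
So u = 0.9865 × 3.00 × 10^8 m/s.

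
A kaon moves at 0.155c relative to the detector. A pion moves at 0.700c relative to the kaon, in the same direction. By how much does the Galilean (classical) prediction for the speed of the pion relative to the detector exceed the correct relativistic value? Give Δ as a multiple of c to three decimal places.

Galilean: u_cl = 0.700 + 0.155 = 0.8550.
Relativistic: u_rel = (0.700 + 0.155) / (1 + 0.700·0.155) = 0.8550/1.1085 = 0.7713.
Δ = 0.8550 − 0.7713 = 0.0837.

Δ = 0.084c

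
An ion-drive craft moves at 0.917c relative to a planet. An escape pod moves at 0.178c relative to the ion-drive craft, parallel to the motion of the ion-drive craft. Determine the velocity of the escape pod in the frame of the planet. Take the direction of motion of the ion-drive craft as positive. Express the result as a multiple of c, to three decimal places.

With v = 0.917 and u' = 0.178 (in units of c),
u = (u' + v)/(1 + u'v/c²):
u = (0.178 + 0.917) / (1 + 0.178·0.917) = 1.0950/1.1632 = 0.9413
(Galilean addition would give +1.095c, exceeding c.)

0.941c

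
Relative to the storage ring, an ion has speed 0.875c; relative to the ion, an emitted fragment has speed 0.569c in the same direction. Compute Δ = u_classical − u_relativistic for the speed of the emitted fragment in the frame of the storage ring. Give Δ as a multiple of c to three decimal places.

Galilean: u_cl = 0.569 + 0.875 = 1.4440.
Relativistic: u_rel = (0.569 + 0.875) / (1 + 0.569·0.875) = 1.4440/1.4979 = 0.9640.
Δ = 1.4440 − 0.9640 = 0.4800.
(The classical prediction exceeds c; the relativistic result does not.)

Δ = 0.480c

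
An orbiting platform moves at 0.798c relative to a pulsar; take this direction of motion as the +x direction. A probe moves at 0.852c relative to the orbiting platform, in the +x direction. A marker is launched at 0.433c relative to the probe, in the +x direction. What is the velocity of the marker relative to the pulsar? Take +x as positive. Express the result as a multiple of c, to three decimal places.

Apply u = (u' + v)/(1 + u'v/c²) successively, working outward toward the pulsar.
Start: velocity of the orbiting platform relative to the pulsar = 0.7980c.
Compose with the probe (u' = 0.852 in the orbiting platform frame): u_1 = (0.852 + 0.798) / (1 + 0.852·0.798) = 1.6500/1.6799 = 0.9822.
Compose with the marker (u' = 0.433 in the probe frame): u_2 = (0.433 + 0.982) / (1 + 0.433·0.982) = 1.4152/1.4253 = 0.9929.

0.993c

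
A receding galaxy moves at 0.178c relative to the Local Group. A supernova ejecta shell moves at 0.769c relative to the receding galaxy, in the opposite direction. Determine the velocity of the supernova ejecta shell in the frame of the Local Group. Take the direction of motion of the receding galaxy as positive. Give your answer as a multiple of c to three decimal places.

-0.685c

With v = 0.178 and u' = -0.769 (in units of c),
u = (u' + v)/(1 + u'v/c²):
u = (-0.769 + 0.178) / (1 + (-0.769)·0.178) = -0.5910/0.8631 = -0.6847
(Galilean addition would give -0.591c.)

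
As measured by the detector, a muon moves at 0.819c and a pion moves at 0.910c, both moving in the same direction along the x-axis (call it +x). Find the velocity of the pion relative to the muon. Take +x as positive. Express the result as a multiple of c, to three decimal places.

+0.357c

β_A = 0.819, β_B = 0.910.
Transform to A's frame with the inverse velocity-addition law: u' = (u − v)/(1 − uv/c²), taking u = β_B and v = β_A.
u' = (0.910 − 0.819) / (1 − (0.819)(0.910)) = 0.0910/0.2547 = 0.3573.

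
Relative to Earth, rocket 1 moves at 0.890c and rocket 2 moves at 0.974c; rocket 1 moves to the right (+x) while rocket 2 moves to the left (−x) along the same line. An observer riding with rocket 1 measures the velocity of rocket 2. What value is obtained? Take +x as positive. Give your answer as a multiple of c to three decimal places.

β_A = 0.890, β_B = -0.974.
Transform to A's frame with the inverse velocity-addition law: u' = (u − v)/(1 − uv/c²), taking u = β_B and v = β_A.
u' = (-0.974 − 0.890) / (1 − (0.890)(-0.974)) = -1.8640/1.8669 = -0.9985.

-0.998c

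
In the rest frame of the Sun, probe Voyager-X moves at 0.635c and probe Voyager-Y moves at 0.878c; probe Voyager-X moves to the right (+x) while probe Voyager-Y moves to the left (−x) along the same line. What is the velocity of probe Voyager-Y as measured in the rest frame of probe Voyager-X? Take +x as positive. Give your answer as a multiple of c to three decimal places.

-0.971c

β_A = 0.635, β_B = -0.878.
Transform to A's frame with the inverse velocity-addition law: u' = (u − v)/(1 − uv/c²), taking u = β_B and v = β_A.
u' = (-0.878 − 0.635) / (1 − (0.635)(-0.878)) = -1.5130/1.5575 = -0.9714.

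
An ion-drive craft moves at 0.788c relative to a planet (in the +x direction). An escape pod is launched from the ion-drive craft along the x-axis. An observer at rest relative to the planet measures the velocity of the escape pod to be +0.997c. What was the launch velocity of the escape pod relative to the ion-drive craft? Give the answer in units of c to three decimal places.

+0.975c

Invert the composition law: u' = (u − v)/(1 − uv/c²).
u' = (0.997 − 0.788) / (1 − (0.997)(0.788)) = 0.2090/0.2144 = 0.9750.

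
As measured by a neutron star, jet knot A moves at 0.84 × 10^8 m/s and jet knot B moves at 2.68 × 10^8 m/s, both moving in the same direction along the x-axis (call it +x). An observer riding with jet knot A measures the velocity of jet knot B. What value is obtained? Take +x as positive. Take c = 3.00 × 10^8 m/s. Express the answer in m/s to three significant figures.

β_A = 0.280, β_B = 0.893 (dividing each by c = 3.00 × 10^8 m/s).
Transform to A's frame with the inverse velocity-addition law: u' = (u − v)/(1 − uv/c²), taking u = β_B and v = β_A.
u' = (0.893 − 0.280) / (1 − (0.280)(0.893)) = 0.6133/0.7499 = 0.8179.
u' = 0.8179 × 3.00 × 10^8 m/s.

+2.45 × 10^8 m/s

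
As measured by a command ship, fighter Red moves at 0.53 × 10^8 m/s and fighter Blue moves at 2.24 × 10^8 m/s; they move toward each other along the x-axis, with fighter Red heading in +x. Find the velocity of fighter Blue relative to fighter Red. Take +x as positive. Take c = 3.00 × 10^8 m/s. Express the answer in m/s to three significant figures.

-2.45 × 10^8 m/s

β_A = 0.177, β_B = -0.747 (dividing each by c = 3.00 × 10^8 m/s).
Transform to A's frame with the inverse velocity-addition law: u' = (u − v)/(1 − uv/c²), taking u = β_B and v = β_A.
u' = (-0.747 − 0.177) / (1 − (0.177)(-0.747)) = -0.9233/1.1319 = -0.8157.
u' = -0.8157 × 3.00 × 10^8 m/s.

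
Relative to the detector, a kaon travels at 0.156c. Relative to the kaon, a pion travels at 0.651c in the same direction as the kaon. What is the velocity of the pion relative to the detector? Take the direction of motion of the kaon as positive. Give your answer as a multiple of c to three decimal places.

With v = 0.156 and u' = 0.651 (in units of c),
u = (u' + v)/(1 + u'v/c²):
u = (0.651 + 0.156) / (1 + 0.651·0.156) = 0.8070/1.1016 = 0.7326
(Galilean addition would give +0.807c.)

0.733c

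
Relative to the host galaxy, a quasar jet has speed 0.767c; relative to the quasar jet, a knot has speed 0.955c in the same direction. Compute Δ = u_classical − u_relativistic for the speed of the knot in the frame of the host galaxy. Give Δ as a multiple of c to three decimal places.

Galilean: u_cl = 0.955 + 0.767 = 1.7220.
Relativistic: u_rel = (0.955 + 0.767) / (1 + 0.955·0.767) = 1.7220/1.7325 = 0.9939.
Δ = 1.7220 − 0.9939 = 0.7281.
(The classical prediction exceeds c; the relativistic result does not.)

Δ = 0.728c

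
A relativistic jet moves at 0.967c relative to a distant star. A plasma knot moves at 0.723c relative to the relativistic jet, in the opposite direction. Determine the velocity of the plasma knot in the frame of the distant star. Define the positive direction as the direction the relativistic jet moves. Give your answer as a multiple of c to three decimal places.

+0.811c

With v = 0.967 and u' = -0.723 (in units of c),
u = (u' + v)/(1 + u'v/c²):
u = (-0.723 + 0.967) / (1 + (-0.723)·0.967) = 0.2440/0.3009 = 0.8110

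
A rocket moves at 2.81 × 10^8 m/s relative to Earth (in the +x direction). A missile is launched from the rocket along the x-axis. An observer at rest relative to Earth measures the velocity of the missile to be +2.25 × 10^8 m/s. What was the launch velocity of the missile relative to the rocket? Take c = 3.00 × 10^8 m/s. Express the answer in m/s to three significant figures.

-1.88 × 10^8 m/s

v = 0.937c, u = 0.750c.
Invert the composition law: u' = (u − v)/(1 − uv/c²).
u' = (0.750 − 0.937) / (1 − (0.750)(0.937)) = -0.1867/0.2975 = -0.6275.
u' = -0.6275 × 3.00 × 10^8 m/s.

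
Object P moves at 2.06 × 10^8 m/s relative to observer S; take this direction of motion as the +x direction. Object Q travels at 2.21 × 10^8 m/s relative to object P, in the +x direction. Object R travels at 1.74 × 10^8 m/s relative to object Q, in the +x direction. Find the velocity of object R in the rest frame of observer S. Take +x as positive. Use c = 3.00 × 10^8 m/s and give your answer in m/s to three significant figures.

Apply u = (u' + v)/(1 + u'v/c²) successively, working outward toward observer S.
(Dividing each given speed by c = 3.00 × 10^8 m/s to work in units of c.)
Start: velocity of object P relative to observer S = 0.6867c.
Compose with object Q (u' = 0.737 in object P frame): u_1 = (0.737 + 0.687) / (1 + 0.737·0.687) = 1.4233/1.5058 = 0.9452.
Compose with object R (u' = 0.580 in object Q frame): u_2 = (0.580 + 0.945) / (1 + 0.580·0.945) = 1.5252/1.5482 = 0.9851.
So u = 0.9851 × 3.00 × 10^8 m/s.

2.96 × 10^8 m/s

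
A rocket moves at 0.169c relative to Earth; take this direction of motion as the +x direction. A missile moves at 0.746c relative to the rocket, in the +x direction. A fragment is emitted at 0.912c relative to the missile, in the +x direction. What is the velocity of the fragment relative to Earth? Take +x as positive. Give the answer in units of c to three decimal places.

Apply u = (u' + v)/(1 + u'v/c²) successively, working outward toward Earth.
Start: velocity of the rocket relative to Earth = 0.1690c.
Compose with the missile (u' = 0.746 in the rocket frame): u_1 = (0.746 + 0.169) / (1 + 0.746·0.169) = 0.9150/1.1261 = 0.8126.
Compose with the fragment (u' = 0.912 in the missile frame): u_2 = (0.912 + 0.813) / (1 + 0.912·0.813) = 1.7246/1.7411 = 0.9905.

0.991c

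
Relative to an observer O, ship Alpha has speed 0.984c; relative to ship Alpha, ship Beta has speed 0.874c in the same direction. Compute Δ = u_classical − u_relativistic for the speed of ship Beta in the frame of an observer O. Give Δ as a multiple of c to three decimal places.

Galilean: u_cl = 0.874 + 0.984 = 1.8580.
Relativistic: u_rel = (0.874 + 0.984) / (1 + 0.874·0.984) = 1.8580/1.8600 = 0.9989.
Δ = 1.8580 − 0.9989 = 0.8591.
(The classical prediction exceeds c; the relativistic result does not.)

Δ = 0.859c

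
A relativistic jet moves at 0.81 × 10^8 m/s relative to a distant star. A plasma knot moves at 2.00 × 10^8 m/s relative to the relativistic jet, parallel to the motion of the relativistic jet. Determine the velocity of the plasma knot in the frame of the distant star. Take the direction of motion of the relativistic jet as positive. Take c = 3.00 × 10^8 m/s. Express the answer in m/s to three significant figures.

2.38 × 10^8 m/s

In units of c (dividing by 3.00 × 10^8 m/s): v = 0.270, u' = 0.667.
u = (u' + v)/(1 + u'v/c²):
u = (0.667 + 0.270) / (1 + 0.667·0.270) = 0.9367/1.1800 = 0.7938
Converting back: u = 0.7938 × 3.00 × 10^8 m/s.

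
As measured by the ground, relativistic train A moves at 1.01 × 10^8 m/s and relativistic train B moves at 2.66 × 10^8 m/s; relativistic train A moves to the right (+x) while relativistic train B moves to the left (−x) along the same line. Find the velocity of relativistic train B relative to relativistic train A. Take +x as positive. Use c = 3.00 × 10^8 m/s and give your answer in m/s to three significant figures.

-2.83 × 10^8 m/s

β_A = 0.337, β_B = -0.887 (dividing each by c = 3.00 × 10^8 m/s).
Transform to A's frame with the inverse velocity-addition law: u' = (u − v)/(1 − uv/c²), taking u = β_B and v = β_A.
u' = (-0.887 − 0.337) / (1 − (0.337)(-0.887)) = -1.2233/1.2985 = -0.9421.
u' = -0.9421 × 3.00 × 10^8 m/s.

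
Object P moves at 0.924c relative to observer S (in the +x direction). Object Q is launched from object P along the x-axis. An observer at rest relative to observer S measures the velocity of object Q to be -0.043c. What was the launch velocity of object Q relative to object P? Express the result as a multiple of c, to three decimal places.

Invert the composition law: u' = (u − v)/(1 − uv/c²).
u' = (-0.043 − 0.924) / (1 − (-0.043)(0.924)) = -0.9670/1.0397 = -0.9300.

-0.930c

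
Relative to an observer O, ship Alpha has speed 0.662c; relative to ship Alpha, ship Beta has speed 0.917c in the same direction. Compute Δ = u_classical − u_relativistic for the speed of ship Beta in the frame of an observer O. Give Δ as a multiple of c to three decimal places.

Galilean: u_cl = 0.917 + 0.662 = 1.5790.
Relativistic: u_rel = (0.917 + 0.662) / (1 + 0.917·0.662) = 1.5790/1.6071 = 0.9825.
Δ = 1.5790 − 0.9825 = 0.5965.
(The classical prediction exceeds c; the relativistic result does not.)

Δ = 0.596c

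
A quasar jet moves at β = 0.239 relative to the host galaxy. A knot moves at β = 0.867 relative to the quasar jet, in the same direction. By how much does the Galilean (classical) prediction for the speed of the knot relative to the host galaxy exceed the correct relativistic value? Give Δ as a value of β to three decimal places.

Galilean: u_cl = 0.867 + 0.239 = 1.1060.
Relativistic: u_rel = (0.867 + 0.239) / (1 + 0.867·0.239) = 1.1060/1.2072 = 0.9162.
Δ = 1.1060 − 0.9162 = 0.1898.
(The classical prediction exceeds c; the relativistic result does not.)

Δ = 0.190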